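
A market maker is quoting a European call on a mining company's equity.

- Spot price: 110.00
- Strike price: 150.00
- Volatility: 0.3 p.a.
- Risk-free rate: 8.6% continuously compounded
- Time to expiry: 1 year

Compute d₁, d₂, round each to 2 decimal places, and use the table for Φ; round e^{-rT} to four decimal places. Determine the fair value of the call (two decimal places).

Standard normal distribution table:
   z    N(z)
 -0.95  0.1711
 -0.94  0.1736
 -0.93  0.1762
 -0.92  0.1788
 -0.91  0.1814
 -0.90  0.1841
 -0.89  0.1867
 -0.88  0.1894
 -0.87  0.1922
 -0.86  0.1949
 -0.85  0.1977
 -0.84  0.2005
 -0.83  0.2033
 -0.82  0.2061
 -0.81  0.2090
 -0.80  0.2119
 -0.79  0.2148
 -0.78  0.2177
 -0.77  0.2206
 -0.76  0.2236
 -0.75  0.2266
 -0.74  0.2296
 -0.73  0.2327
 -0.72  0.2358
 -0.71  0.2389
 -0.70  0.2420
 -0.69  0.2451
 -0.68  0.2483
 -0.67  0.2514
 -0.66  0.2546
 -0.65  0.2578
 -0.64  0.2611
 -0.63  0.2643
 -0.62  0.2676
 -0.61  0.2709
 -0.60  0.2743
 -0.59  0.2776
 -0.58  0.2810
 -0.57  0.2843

T = 1;  σ√T = 0.3000
d₁ = [ln(110/150) + (0.086 + 0.3²/2)·1] / 0.3000 = [-0.3102 + 0.1310] / 0.3000 = -0.5972 ≈ -0.60
d₂ = d₁ − σ√T = -0.5972 − 0.3000 = -0.8972 ≈ -0.90
e^(−rT) = e^(−0.086·1) = 0.9176
N(d₁) = N(-0.60) = 0.2743;  N(d₂) = N(-0.90) = 0.1841
C = 110·0.2743 − 150·0.9176·0.1841 = 30.1730 − 25.3395 = 4.8335

4.83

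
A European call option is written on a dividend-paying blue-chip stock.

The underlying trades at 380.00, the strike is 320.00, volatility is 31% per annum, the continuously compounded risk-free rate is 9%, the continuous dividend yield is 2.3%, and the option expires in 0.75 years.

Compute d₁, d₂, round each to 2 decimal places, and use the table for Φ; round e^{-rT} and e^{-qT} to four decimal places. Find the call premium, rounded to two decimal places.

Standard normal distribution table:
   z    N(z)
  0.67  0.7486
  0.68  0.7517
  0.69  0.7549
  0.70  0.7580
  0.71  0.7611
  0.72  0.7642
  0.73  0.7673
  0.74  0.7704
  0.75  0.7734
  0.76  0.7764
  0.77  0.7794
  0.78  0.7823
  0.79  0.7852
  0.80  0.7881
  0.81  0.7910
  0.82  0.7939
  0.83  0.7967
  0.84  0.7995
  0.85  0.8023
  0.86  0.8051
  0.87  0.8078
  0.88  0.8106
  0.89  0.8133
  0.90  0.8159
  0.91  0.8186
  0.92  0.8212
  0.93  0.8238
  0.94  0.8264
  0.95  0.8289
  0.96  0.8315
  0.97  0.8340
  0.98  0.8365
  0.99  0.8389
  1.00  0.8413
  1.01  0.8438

σ√T = 0.31·√0.75 = 0.2685
d₁ = [ln(380/320) + (0.09 − 0.023 + 0.31²/2)·0.75] / 0.2685 = [0.1719 + 0.0863] / 0.2685 = 0.9615 ⇒ 0.96
d₂ = d₁ − σ√T = 0.9615 − 0.2685 = 0.6931 ⇒ 0.69
e^(−qT) = e^(−0.023·0.75) = 0.9829;  e^(−rT) = e^(−0.09·0.75) = 0.9347
N(d₁) = N(0.96) = 0.8315;  N(d₂) = N(0.69) = 0.7549
C = 380·0.9829·0.8315 − 320·0.9347·0.7549 = 310.5669 − 225.7936 = 84.7733

84.77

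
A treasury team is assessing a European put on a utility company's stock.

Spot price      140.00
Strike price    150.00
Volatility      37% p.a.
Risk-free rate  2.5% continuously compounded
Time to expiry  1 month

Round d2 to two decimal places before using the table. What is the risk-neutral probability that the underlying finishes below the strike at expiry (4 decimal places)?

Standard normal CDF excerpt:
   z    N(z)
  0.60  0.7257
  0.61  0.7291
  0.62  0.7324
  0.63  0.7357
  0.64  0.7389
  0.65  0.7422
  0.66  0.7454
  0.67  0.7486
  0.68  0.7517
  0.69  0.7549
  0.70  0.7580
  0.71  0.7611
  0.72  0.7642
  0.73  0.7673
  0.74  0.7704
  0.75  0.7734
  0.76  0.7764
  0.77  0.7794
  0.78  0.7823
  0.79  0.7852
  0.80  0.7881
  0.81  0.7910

0.7517

T = 0.08333;  σ√T = 0.1068
d₁ = [ln(140/150) + (0.025 + 0.37²/2)·0.08333] / 0.1068 = [-0.0690 + 0.0078] / 0.1068 = -0.5730 ≈ -0.57
d₂ = d₁ − σ√T = -0.5730 − 0.1068 = -0.6798 ≈ -0.68
Pr(exercise) under Q = N(−d₂) = N(0.68) = 0.7517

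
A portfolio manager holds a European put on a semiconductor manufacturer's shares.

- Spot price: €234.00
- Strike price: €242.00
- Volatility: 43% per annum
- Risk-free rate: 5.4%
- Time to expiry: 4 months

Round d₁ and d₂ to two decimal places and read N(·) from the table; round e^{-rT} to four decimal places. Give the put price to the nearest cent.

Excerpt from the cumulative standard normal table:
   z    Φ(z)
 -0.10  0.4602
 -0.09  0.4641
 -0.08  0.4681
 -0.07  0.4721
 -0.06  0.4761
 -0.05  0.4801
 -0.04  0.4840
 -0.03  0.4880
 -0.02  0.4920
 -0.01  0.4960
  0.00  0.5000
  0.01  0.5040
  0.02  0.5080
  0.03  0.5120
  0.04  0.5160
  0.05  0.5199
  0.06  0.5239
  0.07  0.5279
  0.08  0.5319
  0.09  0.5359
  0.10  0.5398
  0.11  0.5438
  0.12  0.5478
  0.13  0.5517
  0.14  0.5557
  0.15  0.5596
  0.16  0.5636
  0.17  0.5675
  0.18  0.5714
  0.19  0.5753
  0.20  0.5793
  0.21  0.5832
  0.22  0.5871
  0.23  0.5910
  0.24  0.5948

T = 0.3333;  σ√T = 0.2483
d₁ = [ln(234/242) + (0.054 + ½·0.43²)·0.3333] / (σ√T) = (-0.0336 + 0.0488) / 0.2483 = 0.0612 ⇒ 0.06
d₂ = 0.0612 − 0.2483 = -0.1870 ⇒ -0.19
e^(−rT) = e^(−0.054·0.3333) = 0.9822
N(−d₂) = N(0.19) = 0.5753;  N(−d₁) = N(-0.06) = 0.4761
P = 242·0.9822·0.5753 − 234·0.4761 = 136.7444 − 111.4074 = 25.3370

€25.34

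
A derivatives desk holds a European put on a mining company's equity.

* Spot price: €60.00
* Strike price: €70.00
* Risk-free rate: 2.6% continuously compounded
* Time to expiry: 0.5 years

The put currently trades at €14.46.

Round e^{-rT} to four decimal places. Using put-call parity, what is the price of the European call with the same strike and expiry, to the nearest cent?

€5.36

e^(−rT) = e^(−0.026·0.5) = 0.9871
Put-call parity: C − P = S − K·e^(−rT) = 60 − 70·0.9871 = 60 − 69.0970 = -9.0970
C = P + (C − P) = 14.46 + (-9.0970) = 5.3630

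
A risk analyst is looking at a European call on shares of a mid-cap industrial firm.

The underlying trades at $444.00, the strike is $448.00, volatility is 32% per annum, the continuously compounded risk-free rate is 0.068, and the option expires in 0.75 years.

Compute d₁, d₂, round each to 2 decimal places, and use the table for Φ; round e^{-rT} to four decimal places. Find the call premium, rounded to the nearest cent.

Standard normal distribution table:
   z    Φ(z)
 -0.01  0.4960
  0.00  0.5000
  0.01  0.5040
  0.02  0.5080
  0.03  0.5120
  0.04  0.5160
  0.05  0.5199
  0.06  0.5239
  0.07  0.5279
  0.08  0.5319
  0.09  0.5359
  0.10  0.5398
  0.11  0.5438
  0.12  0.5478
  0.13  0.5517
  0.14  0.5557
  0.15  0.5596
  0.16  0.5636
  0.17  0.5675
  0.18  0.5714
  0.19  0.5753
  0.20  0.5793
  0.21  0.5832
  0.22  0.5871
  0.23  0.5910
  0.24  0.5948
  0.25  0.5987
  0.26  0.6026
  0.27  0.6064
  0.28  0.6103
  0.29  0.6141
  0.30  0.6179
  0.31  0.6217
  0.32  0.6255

$58.09

T = 0.75;  σ√T = 0.2771
d₁ = [ln(444/448) + (0.068 + ½·0.32²)·0.75] / (σ√T) = (-0.0090 + 0.0894) / 0.2771 = 0.2902 which rounds to 0.29
d₂ = 0.2902 − 0.2771 = 0.0131 which rounds to 0.01
e^(−rT) = e^(−0.068·0.75) = 0.9503
C = 444·N(0.29) − 448·0.9503·N(0.01) = 444·0.6141 − 448·0.9503·0.5040 = 272.6604 − 214.5701 = 58.0903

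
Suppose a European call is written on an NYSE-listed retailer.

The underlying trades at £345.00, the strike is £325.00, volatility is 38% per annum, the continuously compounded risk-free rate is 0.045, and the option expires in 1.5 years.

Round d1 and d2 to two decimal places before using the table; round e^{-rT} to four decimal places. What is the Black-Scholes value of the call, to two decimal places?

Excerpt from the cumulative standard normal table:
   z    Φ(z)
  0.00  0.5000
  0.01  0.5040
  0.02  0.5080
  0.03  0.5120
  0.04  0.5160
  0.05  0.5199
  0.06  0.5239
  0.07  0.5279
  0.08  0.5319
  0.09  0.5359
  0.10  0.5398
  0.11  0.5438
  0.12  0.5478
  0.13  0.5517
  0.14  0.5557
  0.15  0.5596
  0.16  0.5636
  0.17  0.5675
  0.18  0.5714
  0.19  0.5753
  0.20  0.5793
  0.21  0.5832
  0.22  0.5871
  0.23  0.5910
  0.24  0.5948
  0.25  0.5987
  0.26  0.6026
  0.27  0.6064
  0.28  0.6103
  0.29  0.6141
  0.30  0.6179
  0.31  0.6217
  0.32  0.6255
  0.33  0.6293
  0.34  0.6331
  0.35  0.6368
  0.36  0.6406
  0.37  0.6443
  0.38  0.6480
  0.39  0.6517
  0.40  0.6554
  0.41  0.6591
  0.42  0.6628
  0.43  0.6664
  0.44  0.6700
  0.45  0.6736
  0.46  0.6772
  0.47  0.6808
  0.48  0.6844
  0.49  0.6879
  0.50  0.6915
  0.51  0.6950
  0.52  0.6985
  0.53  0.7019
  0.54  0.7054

£83.03

σ√T = 0.38 × 1.2247 = 0.4654
d₁ = [ln(345/325) + (0.045 + 0.38²/2)·1.5] / 0.4654 = [0.0597 + 0.1758] / 0.4654 = 0.5061 ≈ 0.51
d₂ = d₁ − σ√T = 0.5061 − 0.4654 = 0.0407 ≈ 0.04
exp(−rT) = exp(−0.045·1.5) = 0.9347
N(d₁) = N(0.51) = 0.6950;  N(d₂) = N(0.04) = 0.5160
C = 345·0.6950 − 325·0.9347·0.5160 = 239.7750 − 156.7492 = 83.0258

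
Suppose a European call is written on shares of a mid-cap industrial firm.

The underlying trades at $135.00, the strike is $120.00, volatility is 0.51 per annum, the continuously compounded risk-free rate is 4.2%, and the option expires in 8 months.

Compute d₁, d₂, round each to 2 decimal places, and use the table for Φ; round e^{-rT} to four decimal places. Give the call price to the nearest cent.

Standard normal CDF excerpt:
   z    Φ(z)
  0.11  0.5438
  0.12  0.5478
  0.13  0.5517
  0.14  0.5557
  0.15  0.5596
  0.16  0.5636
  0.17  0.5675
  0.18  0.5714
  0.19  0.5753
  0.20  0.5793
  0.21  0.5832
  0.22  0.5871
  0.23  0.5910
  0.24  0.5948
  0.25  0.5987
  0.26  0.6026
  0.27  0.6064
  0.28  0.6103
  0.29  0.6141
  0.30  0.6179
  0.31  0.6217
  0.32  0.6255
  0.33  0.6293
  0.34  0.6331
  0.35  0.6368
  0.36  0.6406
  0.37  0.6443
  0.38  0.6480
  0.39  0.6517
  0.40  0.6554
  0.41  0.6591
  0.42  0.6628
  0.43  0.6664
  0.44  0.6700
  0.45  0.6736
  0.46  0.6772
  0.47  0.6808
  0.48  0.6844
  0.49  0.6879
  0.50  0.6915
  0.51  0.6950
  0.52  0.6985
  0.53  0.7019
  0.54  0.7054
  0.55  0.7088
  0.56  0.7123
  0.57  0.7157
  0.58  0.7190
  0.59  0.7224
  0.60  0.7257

$31.32

σ√T = 0.51 × 0.8165 = 0.4164
d₁ = [ln(135/120) + (0.042 + 0.51²/2)·0.6667] / 0.4164 = [0.1178 + 0.1147] / 0.4164 = 0.5583 ⇒ 0.56
d₂ = d₁ − σ√T = 0.5583 − 0.4164 = 0.1419 ⇒ 0.14
e^(−rT) = e^(−0.042·0.6667) = 0.9724
C = 135·N(0.56) − 120·0.9724·N(0.14) = 135·0.7123 − 120·0.9724·0.5557 = 96.1605 − 64.8435 = 31.3170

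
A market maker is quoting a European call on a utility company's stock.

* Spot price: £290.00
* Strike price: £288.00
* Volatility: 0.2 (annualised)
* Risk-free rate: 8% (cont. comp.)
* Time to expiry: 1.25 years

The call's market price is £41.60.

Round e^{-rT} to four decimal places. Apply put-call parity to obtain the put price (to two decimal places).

£12.18

exp(−rT) = exp(−0.08·1.25) = 0.9048
Put-call parity: C − P = S − K·e^(−rT) = 290 − 288·0.9048 = 290 − 260.5824 = 29.4176
P = C − (C − P) = 41.60 − (29.4176) = 12.1824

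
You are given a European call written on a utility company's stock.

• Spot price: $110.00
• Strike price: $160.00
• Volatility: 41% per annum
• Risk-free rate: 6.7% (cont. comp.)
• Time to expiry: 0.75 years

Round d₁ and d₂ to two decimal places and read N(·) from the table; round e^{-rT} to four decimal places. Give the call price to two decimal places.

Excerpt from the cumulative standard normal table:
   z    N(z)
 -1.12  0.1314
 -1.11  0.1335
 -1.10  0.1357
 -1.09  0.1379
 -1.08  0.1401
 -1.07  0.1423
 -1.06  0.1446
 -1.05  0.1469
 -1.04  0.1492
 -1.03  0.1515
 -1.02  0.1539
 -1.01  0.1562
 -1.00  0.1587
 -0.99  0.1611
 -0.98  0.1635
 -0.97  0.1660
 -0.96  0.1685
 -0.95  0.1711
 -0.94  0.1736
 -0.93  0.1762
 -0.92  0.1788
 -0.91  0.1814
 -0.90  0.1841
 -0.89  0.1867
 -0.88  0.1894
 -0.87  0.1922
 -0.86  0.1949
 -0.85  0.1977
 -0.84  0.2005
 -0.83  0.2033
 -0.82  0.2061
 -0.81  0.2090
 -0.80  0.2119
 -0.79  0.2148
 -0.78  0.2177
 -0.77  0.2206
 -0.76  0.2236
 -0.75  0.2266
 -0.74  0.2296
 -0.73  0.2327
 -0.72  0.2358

T = 0.75;  σ√T = 0.3551
d₁ = [ln(110/160) + (0.067 + 0.41²/2)·0.75] / 0.3551 = [-0.3747 + 0.1133] / 0.3551 = -0.7362 ⇒ -0.74
d₂ = d₁ − σ√T = -0.7362 − 0.3551 = -1.0913 ⇒ -1.09
exp(−rT) = exp(−0.067·0.75) = 0.9510
C = 110·N(-0.74) − 160·0.9510·N(-1.09) = 110·0.2296 − 160·0.9510·0.1379 = 25.2560 − 20.9829 = 4.2731

$4.27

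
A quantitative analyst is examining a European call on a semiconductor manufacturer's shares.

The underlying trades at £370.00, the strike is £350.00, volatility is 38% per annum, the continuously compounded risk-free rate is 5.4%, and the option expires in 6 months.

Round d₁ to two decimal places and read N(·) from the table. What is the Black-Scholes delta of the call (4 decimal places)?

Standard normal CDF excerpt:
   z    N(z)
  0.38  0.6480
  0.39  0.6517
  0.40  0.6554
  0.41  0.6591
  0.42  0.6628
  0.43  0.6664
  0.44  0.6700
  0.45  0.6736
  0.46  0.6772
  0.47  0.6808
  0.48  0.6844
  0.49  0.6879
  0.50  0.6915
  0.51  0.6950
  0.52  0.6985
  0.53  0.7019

0.6700

σ√T = 0.38·√0.5 = 0.2687
ln(S/K) + (r + σ²/2)T = ln(370/350) + (0.054 + 0.38²/2)·0.5 = 0.0556 + 0.0631 = 0.1187
d₁ = 0.1187 / 0.2687 = 0.4416 which rounds to 0.44
N(d₁) = N(0.44) = 0.6700
Δ_call = N(d₁) = 0.6700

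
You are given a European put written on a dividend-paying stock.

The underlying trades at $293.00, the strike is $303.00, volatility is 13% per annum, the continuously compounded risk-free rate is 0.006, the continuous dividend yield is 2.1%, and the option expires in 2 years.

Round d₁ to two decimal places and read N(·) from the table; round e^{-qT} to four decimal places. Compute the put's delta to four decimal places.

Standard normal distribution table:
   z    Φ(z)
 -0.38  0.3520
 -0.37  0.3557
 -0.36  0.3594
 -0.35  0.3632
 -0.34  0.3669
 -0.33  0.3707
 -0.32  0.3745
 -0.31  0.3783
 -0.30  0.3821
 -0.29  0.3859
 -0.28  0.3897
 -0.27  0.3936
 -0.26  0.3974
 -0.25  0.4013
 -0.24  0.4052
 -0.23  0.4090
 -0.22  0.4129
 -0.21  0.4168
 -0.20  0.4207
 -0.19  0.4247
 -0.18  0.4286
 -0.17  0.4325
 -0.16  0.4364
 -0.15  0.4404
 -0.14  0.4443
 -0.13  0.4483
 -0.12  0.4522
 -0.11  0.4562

-0.5741

T = 2;  σ√T = 0.1838
ln(S/K) + (r − q + σ²/2)T = ln(293/303) + (0.006 − 0.021 + 0.13²/2)·2 = -0.0336 − 0.0131 = -0.0467
d₁ = -0.0467 / 0.1838 = -0.2538 → -0.25
N(d₁) = N(-0.25) = 0.4013
Δ_put = e^(−qT)·(N(d₁) − 1) = 0.9589·(0.4013 − 1) = -0.5741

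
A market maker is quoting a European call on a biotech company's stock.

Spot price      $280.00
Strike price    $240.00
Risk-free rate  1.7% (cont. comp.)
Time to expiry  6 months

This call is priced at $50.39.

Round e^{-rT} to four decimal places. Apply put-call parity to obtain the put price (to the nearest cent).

$8.35

e^(−rT) = e^(−0.017·0.5) = 0.9915
Put-call parity: C − P = S − K·e^(−rT) = 280 − 240·0.9915 = 280 − 237.9600 = 42.0400
P = C − (C − P) = 50.39 − (42.0400) = 8.3500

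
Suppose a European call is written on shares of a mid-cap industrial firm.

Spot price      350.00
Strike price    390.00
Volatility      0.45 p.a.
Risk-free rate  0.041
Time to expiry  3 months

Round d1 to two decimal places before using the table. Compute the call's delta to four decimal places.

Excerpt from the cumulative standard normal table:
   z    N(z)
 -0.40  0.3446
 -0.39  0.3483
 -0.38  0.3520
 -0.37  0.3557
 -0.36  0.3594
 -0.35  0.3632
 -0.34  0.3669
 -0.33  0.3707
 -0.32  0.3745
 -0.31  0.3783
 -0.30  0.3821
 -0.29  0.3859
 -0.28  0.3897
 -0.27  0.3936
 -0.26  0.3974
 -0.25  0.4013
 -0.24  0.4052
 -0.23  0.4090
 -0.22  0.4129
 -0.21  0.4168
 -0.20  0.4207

σ√T = 0.45 × 0.5000 = 0.2250
d₁ = [ln(350/390) + (0.041 + 0.45²/2)·0.25] / 0.2250 = [-0.1082 + 0.0356] / 0.2250 = -0.3229 which rounds to -0.32
N(d₁) = N(-0.32) = 0.3745
Δ_call = N(d₁) = 0.3745

0.3745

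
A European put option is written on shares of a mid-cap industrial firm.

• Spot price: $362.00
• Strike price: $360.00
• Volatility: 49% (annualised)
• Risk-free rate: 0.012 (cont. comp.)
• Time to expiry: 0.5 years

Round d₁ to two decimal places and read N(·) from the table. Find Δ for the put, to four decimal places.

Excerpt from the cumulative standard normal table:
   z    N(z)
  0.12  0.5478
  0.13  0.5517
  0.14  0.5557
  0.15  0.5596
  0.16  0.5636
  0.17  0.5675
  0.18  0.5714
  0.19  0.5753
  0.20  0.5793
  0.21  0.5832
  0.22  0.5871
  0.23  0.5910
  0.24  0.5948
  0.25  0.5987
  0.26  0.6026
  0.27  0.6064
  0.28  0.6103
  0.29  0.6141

σ√T = 0.49·√0.5 = 0.3465
d₁ = [ln(362/360) + (0.012 + ½·0.49²)·0.5] / (σ√T) = (0.0055 + 0.0660) / 0.3465 = 0.2065 ⇒ 0.21
N(d₁) = N(0.21) = 0.5832
Δ_put = N(d₁) − 1 = 0.5832 − 1 = -0.4168

-0.4168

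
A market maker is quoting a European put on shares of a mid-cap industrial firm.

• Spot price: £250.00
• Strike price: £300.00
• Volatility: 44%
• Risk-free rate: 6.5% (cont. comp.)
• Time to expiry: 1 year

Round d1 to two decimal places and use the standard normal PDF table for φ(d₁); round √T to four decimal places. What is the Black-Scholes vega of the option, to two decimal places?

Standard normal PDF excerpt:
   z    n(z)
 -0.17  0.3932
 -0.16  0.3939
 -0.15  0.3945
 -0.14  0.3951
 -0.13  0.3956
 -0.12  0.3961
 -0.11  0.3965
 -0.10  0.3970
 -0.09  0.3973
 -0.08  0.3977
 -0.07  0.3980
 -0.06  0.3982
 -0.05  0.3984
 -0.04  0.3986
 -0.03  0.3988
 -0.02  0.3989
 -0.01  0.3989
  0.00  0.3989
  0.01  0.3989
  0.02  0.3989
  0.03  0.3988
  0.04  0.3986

99.60

T = 1;  σ√T = 0.4400
ln(S/K) + (r + σ²/2)T = ln(250/300) + (0.065 + 0.44²/2)·1 = -0.1823 + 0.1618 = -0.0205
d₁ = -0.0205 / 0.4400 = -0.0466 which rounds to -0.05
√T = √1 = 1.0000
φ(d₁) = φ(-0.05) = 0.3984
vega = S·φ(d₁)·√T = 250·0.3984·1.0000 = 99.6000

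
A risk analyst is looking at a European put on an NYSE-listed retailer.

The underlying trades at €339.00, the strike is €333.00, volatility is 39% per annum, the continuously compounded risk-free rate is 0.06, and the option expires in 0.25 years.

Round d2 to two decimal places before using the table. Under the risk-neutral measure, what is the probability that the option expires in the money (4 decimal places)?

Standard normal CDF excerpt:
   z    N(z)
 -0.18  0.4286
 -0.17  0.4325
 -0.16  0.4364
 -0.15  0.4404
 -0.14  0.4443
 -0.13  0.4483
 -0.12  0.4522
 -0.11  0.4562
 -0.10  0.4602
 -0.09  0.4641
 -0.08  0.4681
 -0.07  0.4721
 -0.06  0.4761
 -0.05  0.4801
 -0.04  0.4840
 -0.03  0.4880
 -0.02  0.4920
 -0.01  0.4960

σ√T = 0.39·√0.25 = 0.1950
d₁ = [ln(339/333) + (0.06 + ½·0.39²)·0.25] / (σ√T) = (0.0179 + 0.0340) / 0.1950 = 0.2660 which rounds to 0.27
d₂ = 0.2660 − 0.1950 = 0.0710 which rounds to 0.07
Risk-neutral Pr[S_T < K] = N(−d₂) = N(-0.07) = 0.4721

0.4721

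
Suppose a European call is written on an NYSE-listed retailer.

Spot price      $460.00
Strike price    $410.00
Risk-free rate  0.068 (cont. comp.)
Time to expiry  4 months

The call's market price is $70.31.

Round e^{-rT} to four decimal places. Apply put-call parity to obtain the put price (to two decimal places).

e^(−rT) = e^(−0.068·0.3333) = 0.9776
Put-call parity: C − P = S − K·e^(−rT) = 460 − 410·0.9776 = 460 − 400.8160 = 59.1840
P = C − (C − P) = 70.31 − (59.1840) = 11.1260

$11.13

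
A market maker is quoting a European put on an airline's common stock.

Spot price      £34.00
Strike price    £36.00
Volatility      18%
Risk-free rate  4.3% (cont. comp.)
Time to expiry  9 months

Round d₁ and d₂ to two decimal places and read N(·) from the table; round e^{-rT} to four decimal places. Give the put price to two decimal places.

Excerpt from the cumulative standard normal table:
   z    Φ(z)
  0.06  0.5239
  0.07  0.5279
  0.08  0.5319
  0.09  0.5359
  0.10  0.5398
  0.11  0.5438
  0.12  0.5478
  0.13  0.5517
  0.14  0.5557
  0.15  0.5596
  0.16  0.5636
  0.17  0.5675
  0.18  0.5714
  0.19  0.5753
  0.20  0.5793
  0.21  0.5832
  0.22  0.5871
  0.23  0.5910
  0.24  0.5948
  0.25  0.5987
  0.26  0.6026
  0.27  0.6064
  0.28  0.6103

£2.65

σ√T = 0.18·√0.75 = 0.1559
d₁ = [ln(34/36) + (0.043 + 0.18²/2)·0.75] / 0.1559 = [-0.0572 + 0.0444] / 0.1559 = -0.0818 → -0.08
d₂ = d₁ − σ√T = -0.0818 − 0.1559 = -0.2377 → -0.24
e^(−rT) = e^(−0.043·0.75) = 0.9683
P = 36·0.9683·N(0.24) − 34·N(0.08) = 36·0.9683·0.5948 − 34·0.5319 = 20.7340 − 18.0846 = 2.6494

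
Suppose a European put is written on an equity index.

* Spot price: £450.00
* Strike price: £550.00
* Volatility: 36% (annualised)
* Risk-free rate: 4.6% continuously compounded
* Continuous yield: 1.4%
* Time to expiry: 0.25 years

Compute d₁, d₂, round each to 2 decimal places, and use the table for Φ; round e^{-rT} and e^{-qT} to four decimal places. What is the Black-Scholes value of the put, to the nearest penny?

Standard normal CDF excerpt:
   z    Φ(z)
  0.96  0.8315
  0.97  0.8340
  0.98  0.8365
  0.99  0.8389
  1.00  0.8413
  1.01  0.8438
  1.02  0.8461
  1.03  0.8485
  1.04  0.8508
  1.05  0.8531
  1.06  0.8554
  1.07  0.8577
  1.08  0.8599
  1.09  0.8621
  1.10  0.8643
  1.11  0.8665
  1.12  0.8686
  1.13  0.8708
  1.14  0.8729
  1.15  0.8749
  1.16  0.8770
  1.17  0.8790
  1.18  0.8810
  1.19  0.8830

£101.74

σ√T = 0.36·√0.25 = 0.1800
d₁ = [ln(450/550) + (0.046 − 0.014 + 0.36²/2)·0.25] / 0.1800 = [-0.2007 + 0.0242] / 0.1800 = -0.9804 ≈ -0.98
d₂ = d₁ − σ√T = -0.9804 − 0.1800 = -1.1604 ≈ -1.16
exp(−qT) = exp(−0.014·0.25) = 0.9965;  exp(−rT) = exp(−0.046·0.25) = 0.9886
N(−d₂) = N(1.16) = 0.8770;  N(−d₁) = N(0.98) = 0.8365
P = 550·0.9886·0.8770 − 450·0.9965·0.8365 = 476.8512 − 375.1075 = 101.7437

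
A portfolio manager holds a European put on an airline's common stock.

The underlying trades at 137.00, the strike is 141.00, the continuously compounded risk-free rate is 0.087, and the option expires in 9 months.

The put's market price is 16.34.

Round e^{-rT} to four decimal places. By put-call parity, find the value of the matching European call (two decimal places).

21.25

exp(−rT) = exp(−0.087·0.75) = 0.9368
Put-call parity: C − P = S − K·e^(−rT) = 137 − 141·0.9368 = 137 − 132.0888 = 4.9112
C = P + (C − P) = 16.34 + (4.9112) = 21.2512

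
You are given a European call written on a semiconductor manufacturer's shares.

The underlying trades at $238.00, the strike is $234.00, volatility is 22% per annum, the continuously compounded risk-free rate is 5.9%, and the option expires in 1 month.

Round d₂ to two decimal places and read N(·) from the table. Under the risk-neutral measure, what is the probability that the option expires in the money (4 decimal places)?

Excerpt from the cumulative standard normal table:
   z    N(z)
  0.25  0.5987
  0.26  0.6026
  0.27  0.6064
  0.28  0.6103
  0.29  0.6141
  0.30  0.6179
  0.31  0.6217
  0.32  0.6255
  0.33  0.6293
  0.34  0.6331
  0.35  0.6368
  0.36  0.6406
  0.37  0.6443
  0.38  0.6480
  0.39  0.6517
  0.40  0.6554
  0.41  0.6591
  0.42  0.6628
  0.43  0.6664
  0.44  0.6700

0.6217

T = 0.08333;  σ√T = 0.0635
d₁ = [ln(238/234) + (0.059 + ½·0.22²)·0.08333] / (σ√T) = (0.0169 + 0.0069) / 0.0635 = 0.3761 ⇒ 0.38
d₂ = 0.3761 − 0.0635 = 0.3125 ⇒ 0.31
Pr(exercise) under Q = N(d₂) = 0.6217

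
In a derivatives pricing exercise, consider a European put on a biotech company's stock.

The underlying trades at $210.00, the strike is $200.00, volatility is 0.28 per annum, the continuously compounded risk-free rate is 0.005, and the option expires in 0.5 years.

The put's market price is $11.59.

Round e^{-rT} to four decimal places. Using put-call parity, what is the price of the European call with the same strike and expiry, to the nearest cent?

e^(−rT) = e^(−0.005·0.5) = 0.9975
Put-call parity: C − P = S − K·e^(−rT) = 210 − 200·0.9975 = 210 − 199.5000 = 10.5000
C = P + (C − P) = 11.59 + (10.5000) = 22.0900

$22.09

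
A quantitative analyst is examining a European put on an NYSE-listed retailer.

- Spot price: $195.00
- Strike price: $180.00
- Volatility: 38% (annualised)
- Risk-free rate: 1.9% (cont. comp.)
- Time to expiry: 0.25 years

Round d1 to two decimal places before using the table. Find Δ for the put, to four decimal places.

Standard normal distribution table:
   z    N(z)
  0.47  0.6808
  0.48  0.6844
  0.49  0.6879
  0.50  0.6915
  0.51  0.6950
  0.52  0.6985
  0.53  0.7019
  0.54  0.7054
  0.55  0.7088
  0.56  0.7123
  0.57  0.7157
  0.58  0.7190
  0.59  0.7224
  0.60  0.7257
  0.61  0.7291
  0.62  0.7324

σ√T = 0.38 × 0.5000 = 0.1900
d₁ = [ln(195/180) + (0.019 + 0.38²/2)·0.25] / 0.1900 = [0.0800 + 0.0228] / 0.1900 = 0.5413 → 0.54
N(d₁) = N(0.54) = 0.7054
Δ_put = N(d₁) − 1 = 0.7054 − 1 = -0.2946

-0.2946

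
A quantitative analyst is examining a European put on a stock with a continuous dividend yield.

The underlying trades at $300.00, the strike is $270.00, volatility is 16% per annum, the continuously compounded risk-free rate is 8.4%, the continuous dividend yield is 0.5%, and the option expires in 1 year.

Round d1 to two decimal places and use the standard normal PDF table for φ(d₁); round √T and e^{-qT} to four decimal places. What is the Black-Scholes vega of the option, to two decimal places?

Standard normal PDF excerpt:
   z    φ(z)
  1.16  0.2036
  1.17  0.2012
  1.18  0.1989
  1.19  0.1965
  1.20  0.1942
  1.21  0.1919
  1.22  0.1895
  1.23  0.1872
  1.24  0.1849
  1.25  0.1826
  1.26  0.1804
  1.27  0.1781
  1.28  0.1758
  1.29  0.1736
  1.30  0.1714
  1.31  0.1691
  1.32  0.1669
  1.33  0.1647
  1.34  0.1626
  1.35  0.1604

55.88

σ√T = 0.16 × 1.0000 = 0.1600
d₁ = [ln(300/270) + (0.084 − 0.005 + ½·0.16²)·1] / (σ√T) = (0.1054 + 0.0918) / 0.1600 = 1.2323 which rounds to 1.23
√T = √1 = 1.0000
φ(d₁) = φ(1.23) = 0.1872
exp(−qT) = exp(−0.005·1) = 0.9950
vega = S·exp(−qT)·φ(d₁)·√T = 300·0.9950·0.1872·1.0000 = 55.8792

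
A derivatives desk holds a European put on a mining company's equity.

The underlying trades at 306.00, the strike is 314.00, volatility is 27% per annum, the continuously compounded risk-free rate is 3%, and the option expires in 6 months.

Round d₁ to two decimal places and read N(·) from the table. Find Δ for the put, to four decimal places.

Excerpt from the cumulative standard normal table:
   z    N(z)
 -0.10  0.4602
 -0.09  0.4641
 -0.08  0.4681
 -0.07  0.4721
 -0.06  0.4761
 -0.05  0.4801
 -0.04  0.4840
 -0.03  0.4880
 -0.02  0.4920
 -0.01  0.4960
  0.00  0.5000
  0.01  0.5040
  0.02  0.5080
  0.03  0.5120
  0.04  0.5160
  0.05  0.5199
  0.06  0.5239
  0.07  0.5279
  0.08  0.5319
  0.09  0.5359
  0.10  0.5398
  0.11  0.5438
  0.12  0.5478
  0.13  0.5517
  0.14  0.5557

-0.4840

T = 0.5;  σ√T = 0.1909
d₁ = [ln(306/314) + (0.03 + ½·0.27²)·0.5] / (σ√T) = (-0.0258 + 0.0332) / 0.1909 = 0.0388 ≈ 0.04
N(d₁) = N(0.04) = 0.5160
Δ_put = N(d₁) − 1 = 0.5160 − 1 = -0.4840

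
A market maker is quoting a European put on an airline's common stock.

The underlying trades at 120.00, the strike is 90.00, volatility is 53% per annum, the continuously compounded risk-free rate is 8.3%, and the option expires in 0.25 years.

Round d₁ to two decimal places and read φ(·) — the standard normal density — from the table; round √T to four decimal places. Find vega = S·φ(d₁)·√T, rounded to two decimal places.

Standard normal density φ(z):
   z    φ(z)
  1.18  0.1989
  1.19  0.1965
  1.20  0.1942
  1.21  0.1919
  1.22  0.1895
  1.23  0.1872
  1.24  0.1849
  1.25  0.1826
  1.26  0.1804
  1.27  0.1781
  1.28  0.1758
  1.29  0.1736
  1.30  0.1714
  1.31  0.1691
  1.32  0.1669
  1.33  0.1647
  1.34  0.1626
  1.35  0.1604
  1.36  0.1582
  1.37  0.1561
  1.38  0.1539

10.28

T = 0.25;  σ√T = 0.2650
d₁ = [ln(120/90) + (0.083 + 0.53²/2)·0.25] / 0.2650 = [0.2877 + 0.0559] / 0.2650 = 1.2964 ⇒ 1.30
√T = √0.25 = 0.5000
φ(d₁) = φ(1.30) = 0.1714
vega = S·φ(d₁)·√T = 120·0.1714·0.5000 = 10.2840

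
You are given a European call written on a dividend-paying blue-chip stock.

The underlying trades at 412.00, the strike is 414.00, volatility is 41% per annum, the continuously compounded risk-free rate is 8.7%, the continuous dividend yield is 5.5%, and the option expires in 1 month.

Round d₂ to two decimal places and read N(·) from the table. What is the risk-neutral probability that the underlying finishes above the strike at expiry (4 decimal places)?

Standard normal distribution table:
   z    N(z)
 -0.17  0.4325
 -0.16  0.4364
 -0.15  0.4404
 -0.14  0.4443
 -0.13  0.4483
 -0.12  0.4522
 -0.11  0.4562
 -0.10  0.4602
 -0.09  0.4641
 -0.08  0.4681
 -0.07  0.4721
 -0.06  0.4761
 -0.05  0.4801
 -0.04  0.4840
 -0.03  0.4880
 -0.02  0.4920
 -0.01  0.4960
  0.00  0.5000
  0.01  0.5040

0.4681

σ√T = 0.41·√0.08333 = 0.1184
d₁ = [ln(412/414) + (0.087 − 0.055 + ½·0.41²)·0.08333] / (σ√T) = (-0.0048 + 0.0097) / 0.1184 = 0.0408 → 0.04
d₂ = 0.0408 − 0.1184 = -0.0776 → -0.08
Risk-neutral Pr[S_T > K] = N(d₂) = N(-0.08) = 0.4681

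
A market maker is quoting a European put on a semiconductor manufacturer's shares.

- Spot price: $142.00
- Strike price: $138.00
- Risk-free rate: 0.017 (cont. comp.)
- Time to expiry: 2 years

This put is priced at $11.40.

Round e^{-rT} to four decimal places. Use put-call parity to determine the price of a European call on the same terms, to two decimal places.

$20.01

exp(−rT) = exp(−0.017·2) = 0.9666
Put-call parity: C − P = S − K·e^(−rT) = 142 − 138·0.9666 = 142 − 133.3908 = 8.6092
C = P + (C − P) = 11.40 + (8.6092) = 20.0092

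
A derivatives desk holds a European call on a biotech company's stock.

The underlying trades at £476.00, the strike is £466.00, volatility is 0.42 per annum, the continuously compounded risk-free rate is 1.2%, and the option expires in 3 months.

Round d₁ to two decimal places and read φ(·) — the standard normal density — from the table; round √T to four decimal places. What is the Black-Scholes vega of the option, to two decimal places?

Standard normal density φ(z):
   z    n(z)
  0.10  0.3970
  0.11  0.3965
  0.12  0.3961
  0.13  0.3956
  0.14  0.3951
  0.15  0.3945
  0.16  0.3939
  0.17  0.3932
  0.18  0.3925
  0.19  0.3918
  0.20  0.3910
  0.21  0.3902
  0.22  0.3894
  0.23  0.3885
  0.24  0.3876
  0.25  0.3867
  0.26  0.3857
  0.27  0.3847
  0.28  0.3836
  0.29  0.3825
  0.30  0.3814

σ√T = 0.42 × 0.5000 = 0.2100
ln(S/K) + (r + σ²/2)T = ln(476/466) + (0.012 + 0.42²/2)·0.25 = 0.0212 + 0.0250 = 0.0463
d₁ = 0.0463 / 0.2100 = 0.2204 ⇒ 0.22
√T = √0.25 = 0.5000
φ(d₁) = φ(0.22) = 0.3894
vega = S·φ(d₁)·√T = 476·0.3894·0.5000 = 92.6772
(Call and put vega coincide under Black-Scholes.)

92.68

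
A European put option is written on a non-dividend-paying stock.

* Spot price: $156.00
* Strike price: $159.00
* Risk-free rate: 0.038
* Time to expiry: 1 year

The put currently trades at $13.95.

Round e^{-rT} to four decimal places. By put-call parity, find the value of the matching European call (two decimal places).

$16.88

exp(−rT) = exp(−0.038·1) = 0.9627
Put-call parity: C − P = S − K·e^(−rT) = 156 − 159·0.9627 = 156 − 153.0693 = 2.9307
C = P + (C − P) = 13.95 + (2.9307) = 16.8807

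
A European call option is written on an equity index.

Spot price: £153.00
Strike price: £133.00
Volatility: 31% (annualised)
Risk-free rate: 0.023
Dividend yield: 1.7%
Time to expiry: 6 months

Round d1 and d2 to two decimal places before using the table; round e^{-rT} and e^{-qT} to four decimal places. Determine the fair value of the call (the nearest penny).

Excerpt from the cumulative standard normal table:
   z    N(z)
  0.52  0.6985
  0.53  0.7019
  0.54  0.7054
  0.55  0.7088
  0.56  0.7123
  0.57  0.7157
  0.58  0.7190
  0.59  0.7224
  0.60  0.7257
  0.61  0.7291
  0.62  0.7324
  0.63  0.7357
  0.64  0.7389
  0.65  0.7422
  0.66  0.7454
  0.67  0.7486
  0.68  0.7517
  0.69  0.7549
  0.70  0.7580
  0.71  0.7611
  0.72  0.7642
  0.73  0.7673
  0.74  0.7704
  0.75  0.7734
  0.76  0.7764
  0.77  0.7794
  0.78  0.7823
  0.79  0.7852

σ√T = 0.31 × 0.7071 = 0.2192
d₁ = [ln(153/133) + (0.023 − 0.017 + ½·0.31²)·0.5] / (σ√T) = (0.1401 + 0.0270) / 0.2192 = 0.7624 ⇒ 0.76
d₂ = 0.7624 − 0.2192 = 0.5432 ⇒ 0.54
e^(−qT) = e^(−0.017·0.5) = 0.9915;  e^(−rT) = e^(−0.023·0.5) = 0.9886
N(d₁) = N(0.76) = 0.7764;  N(d₂) = N(0.54) = 0.7054
C = 153·0.9915·0.7764 − 133·0.9886·0.7054 = 117.7795 − 92.7487 = 25.0308

£25.03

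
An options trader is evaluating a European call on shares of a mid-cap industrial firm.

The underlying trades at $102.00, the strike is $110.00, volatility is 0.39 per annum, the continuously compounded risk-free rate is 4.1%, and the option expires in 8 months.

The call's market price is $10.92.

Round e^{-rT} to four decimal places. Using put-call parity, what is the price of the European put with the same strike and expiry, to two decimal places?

$15.95

e^(−rT) = e^(−0.041·0.6667) = 0.9730
Put-call parity: C − P = S − K·e^(−rT) = 102 − 110·0.9730 = 102 − 107.0300 = -5.0300
P = C − (C − P) = 10.92 − (-5.0300) = 15.9500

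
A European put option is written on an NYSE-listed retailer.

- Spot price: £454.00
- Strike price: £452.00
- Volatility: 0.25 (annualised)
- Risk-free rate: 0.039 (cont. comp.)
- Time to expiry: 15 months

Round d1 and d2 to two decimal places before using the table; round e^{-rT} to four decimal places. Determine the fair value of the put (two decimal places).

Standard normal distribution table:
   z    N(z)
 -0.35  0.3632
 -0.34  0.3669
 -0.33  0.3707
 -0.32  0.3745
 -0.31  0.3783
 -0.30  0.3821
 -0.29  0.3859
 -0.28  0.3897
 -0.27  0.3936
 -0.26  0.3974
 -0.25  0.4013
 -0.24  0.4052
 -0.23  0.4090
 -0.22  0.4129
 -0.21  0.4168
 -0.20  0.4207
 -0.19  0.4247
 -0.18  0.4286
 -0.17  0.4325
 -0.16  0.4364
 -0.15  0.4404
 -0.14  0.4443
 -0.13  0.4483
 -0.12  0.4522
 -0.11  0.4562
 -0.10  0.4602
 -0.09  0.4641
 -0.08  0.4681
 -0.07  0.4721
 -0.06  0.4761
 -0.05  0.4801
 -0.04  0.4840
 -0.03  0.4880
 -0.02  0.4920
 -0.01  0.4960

£38.38

σ√T = 0.25 × 1.1180 = 0.2795
d₁ = [ln(454/452) + (0.039 + 0.25²/2)·1.25] / 0.2795 = [0.0044 + 0.0878] / 0.2795 = 0.3300 ⇒ 0.33
d₂ = d₁ − σ√T = 0.3300 − 0.2795 = 0.0505 ⇒ 0.05
exp(−rT) = exp(−0.039·1.25) = 0.9524
P = 452·0.9524·N(-0.05) − 454·N(-0.33) = 452·0.9524·0.4801 − 454·0.3707 = 206.6758 − 168.2978 = 38.3780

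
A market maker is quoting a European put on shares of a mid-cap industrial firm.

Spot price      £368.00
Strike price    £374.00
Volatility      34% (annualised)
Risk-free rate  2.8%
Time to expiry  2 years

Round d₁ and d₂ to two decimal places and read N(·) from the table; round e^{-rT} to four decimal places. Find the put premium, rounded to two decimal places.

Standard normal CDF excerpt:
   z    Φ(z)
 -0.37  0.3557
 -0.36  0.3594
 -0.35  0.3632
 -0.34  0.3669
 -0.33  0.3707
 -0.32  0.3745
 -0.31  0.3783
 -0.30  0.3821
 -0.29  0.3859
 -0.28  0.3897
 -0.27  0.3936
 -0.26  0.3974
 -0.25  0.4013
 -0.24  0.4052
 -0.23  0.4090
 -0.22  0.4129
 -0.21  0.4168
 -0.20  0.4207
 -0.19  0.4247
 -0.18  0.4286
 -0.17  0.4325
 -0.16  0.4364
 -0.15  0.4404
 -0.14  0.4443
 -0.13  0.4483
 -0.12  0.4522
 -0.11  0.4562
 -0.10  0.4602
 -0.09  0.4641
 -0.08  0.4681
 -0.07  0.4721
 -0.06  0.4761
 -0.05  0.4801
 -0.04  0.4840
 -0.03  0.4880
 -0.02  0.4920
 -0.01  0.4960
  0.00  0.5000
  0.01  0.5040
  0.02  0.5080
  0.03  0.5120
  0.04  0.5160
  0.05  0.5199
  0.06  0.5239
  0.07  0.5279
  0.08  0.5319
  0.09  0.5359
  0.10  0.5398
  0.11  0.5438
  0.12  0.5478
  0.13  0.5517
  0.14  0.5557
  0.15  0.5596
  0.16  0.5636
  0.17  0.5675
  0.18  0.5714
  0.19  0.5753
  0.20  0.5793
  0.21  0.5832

σ√T = 0.34 × 1.4142 = 0.4808
d₁ = [ln(368/374) + (0.028 + 0.34²/2)·2] / 0.4808 = [-0.0162 + 0.1716] / 0.4808 = 0.3232 → 0.32
d₂ = d₁ − σ√T = 0.3232 − 0.4808 = -0.1576 → -0.16
e^(−rT) = e^(−0.028·2) = 0.9455
N(−d₂) = N(0.16) = 0.5636;  N(−d₁) = N(-0.32) = 0.3745
P = 374·0.9455·0.5636 − 368·0.3745 = 199.2985 − 137.8160 = 61.4825

£61.48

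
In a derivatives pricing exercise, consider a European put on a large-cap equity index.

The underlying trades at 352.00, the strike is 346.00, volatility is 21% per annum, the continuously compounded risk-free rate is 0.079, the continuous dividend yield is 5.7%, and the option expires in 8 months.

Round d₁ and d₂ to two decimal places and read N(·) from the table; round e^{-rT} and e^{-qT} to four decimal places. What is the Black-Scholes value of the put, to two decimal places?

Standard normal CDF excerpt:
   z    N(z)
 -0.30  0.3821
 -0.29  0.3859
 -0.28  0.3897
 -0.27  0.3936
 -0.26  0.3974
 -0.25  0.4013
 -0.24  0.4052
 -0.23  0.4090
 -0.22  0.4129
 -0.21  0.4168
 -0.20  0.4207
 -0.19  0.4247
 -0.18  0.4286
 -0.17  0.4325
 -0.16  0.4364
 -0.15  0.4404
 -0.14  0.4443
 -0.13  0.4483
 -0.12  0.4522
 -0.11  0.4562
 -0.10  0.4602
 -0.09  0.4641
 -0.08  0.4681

T = 0.6667;  σ√T = 0.1715
d₁ = [ln(352/346) + (0.079 − 0.057 + ½·0.21²)·0.6667] / (σ√T) = (0.0172 + 0.0294) / 0.1715 = 0.2715 which rounds to 0.27
d₂ = 0.2715 − 0.1715 = 0.1001 which rounds to 0.10
e^(−qT) = e^(−0.057·0.6667) = 0.9627;  e^(−rT) = e^(−0.079·0.6667) = 0.9487
N(−d₂) = N(-0.10) = 0.4602;  N(−d₁) = N(-0.27) = 0.3936
P = 346·0.9487·0.4602 − 352·0.9627·0.3936 = 151.0607 − 133.3794 = 17.6814

17.68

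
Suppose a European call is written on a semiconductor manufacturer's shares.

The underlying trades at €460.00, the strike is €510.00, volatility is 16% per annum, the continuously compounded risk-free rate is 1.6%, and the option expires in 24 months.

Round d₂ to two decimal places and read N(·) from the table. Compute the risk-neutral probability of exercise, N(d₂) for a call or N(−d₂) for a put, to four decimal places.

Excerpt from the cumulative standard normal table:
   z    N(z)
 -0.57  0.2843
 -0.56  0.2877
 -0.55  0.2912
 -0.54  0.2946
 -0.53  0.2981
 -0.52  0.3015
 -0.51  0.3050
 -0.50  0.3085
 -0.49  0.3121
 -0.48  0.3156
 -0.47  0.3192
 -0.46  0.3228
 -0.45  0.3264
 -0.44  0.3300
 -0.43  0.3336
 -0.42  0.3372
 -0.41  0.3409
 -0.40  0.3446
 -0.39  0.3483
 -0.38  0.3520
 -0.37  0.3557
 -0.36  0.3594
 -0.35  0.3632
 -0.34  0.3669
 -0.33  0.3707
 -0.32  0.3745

σ√T = 0.16 × 1.4142 = 0.2263
ln(S/K) + (r + σ²/2)T = ln(460/510) + (0.016 + 0.16²/2)·2 = -0.1032 + 0.0576 = -0.0456
d₁ = -0.0456 / 0.2263 = -0.2015 ≈ -0.20
d₂ = d₁ − σ√T = -0.2015 − 0.2263 = -0.4277 ≈ -0.43
Pr(exercise) under Q = N(d₂) = 0.3336

0.3336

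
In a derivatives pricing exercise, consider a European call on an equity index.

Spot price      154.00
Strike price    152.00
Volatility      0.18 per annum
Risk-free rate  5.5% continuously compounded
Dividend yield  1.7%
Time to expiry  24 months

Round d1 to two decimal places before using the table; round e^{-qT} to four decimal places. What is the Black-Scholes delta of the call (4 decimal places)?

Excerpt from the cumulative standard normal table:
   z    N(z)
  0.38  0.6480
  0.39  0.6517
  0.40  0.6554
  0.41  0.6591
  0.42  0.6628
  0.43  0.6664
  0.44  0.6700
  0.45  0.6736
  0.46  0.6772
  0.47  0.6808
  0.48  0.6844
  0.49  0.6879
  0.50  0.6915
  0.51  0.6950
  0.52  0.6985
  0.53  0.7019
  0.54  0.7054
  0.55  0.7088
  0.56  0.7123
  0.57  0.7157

σ√T = 0.18·√2 = 0.2546
d₁ = [ln(154/152) + (0.055 − 0.017 + 0.18²/2)·2] / 0.2546 = [0.0131 + 0.1084] / 0.2546 = 0.4772 which rounds to 0.48
N(d₁) = N(0.48) = 0.6844
Δ_call = e^(−qT)·N(d₁) = 0.9666·0.6844 = 0.6615

0.6615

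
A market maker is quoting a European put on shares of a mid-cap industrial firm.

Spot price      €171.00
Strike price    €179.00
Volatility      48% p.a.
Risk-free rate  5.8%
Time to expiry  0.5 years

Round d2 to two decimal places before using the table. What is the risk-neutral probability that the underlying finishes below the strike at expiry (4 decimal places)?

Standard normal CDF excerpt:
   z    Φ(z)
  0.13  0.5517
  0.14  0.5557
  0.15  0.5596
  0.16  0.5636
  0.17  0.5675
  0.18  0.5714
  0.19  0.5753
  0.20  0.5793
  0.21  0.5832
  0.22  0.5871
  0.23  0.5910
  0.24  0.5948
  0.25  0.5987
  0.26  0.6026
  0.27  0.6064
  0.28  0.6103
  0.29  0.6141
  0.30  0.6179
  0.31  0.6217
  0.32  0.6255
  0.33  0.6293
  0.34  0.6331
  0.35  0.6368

0.5871

σ√T = 0.48 × 0.7071 = 0.3394
d₁ = [ln(171/179) + (0.058 + 0.48²/2)·0.5] / 0.3394 = [-0.0457 + 0.0866] / 0.3394 = 0.1204 ⇒ 0.12
d₂ = d₁ − σ√T = 0.1204 − 0.3394 = -0.2190 ⇒ -0.22
Pr(exercise) under Q = N(−d₂) = N(0.22) = 0.5871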